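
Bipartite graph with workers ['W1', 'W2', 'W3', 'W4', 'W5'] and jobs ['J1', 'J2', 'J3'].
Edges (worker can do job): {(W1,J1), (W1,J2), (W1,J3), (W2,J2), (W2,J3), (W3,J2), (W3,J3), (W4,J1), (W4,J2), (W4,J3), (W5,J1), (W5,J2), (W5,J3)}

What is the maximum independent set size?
Maximum independent set = 5

By König's theorem:
- Min vertex cover = Max matching = 3
- Max independent set = Total vertices - Min vertex cover
- Max independent set = 8 - 3 = 5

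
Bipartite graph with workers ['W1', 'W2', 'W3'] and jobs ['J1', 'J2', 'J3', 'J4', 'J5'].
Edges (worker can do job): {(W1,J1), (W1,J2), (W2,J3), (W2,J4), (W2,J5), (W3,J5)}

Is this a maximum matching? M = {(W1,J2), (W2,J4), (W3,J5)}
Yes, size 3 is maximum

Proposed matching has size 3.
Maximum matching size for this graph: 3.

This is a maximum matching.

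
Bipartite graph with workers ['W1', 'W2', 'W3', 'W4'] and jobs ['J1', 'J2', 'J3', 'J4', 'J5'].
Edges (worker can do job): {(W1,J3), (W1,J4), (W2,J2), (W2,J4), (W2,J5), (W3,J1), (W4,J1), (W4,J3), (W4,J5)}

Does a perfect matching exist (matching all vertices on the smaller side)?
Yes, perfect matching exists (size 4)

Perfect matching: {(W1,J4), (W2,J2), (W3,J1), (W4,J3)}
All 4 vertices on the smaller side are matched.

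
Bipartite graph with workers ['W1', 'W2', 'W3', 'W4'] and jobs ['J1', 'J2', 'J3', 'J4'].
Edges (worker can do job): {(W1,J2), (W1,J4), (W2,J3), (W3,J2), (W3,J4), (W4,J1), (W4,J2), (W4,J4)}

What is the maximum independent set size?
Maximum independent set = 4

By König's theorem:
- Min vertex cover = Max matching = 4
- Max independent set = Total vertices - Min vertex cover
- Max independent set = 8 - 4 = 4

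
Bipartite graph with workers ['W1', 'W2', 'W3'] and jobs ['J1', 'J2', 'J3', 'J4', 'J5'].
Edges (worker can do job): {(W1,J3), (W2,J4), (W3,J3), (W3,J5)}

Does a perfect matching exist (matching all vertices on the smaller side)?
Yes, perfect matching exists (size 3)

Perfect matching: {(W1,J3), (W2,J4), (W3,J5)}
All 3 vertices on the smaller side are matched.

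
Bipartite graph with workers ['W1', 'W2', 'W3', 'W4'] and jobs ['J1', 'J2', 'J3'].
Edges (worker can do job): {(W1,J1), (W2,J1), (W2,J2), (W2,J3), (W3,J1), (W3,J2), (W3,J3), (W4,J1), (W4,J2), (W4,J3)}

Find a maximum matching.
Matching: {(W1,J1), (W3,J3), (W4,J2)}

Maximum matching (size 3):
  W1 → J1
  W3 → J3
  W4 → J2

Each worker is assigned to at most one job, and each job to at most one worker.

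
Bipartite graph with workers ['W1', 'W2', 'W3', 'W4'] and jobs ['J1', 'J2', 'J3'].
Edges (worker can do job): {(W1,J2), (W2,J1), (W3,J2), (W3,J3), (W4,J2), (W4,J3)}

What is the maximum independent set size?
Maximum independent set = 4

By König's theorem:
- Min vertex cover = Max matching = 3
- Max independent set = Total vertices - Min vertex cover
- Max independent set = 7 - 3 = 4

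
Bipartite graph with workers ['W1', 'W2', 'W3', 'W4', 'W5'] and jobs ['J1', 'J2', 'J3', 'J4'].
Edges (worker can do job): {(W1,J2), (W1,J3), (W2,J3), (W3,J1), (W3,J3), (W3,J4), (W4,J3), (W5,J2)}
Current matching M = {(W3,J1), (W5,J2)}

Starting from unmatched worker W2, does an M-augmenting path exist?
Yes: W2 → J3

An M-augmenting path alternates non-matching / matching edges, starting and ending at unmatched vertices.
Path: W2 → J3
(J3 is unmatched in M, so the path is augmenting.)
Flipping edges along this path would increase |M| from 2 to 3.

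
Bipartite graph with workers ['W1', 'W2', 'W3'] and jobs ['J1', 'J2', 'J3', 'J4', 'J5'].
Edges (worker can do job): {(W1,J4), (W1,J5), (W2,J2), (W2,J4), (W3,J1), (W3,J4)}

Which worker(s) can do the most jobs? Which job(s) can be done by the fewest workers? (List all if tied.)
Most versatile: W1, W2, W3 (2 jobs); Least covered: J3 (0 workers)

Worker degrees (jobs they can do): W1:2, W2:2, W3:2
Job degrees (workers who can do it): J1:1, J2:1, J3:0, J4:3, J5:1

Maximum worker degree is 2, achieved by: W1, W2, W3
Minimum job degree is 0, achieved by: J3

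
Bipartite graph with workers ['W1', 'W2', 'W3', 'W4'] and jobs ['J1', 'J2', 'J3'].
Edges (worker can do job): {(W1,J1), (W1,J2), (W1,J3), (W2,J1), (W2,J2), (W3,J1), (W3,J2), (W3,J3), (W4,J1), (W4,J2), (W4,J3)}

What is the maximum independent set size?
Maximum independent set = 4

By König's theorem:
- Min vertex cover = Max matching = 3
- Max independent set = Total vertices - Min vertex cover
- Max independent set = 7 - 3 = 4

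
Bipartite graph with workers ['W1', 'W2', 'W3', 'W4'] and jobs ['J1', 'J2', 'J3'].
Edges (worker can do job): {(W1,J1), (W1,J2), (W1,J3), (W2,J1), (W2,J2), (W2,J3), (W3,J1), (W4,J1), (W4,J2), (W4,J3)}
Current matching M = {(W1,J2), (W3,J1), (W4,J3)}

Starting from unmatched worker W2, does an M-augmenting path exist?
No augmenting path from W2

Alternating search from W2 reaches jobs: {J1, J2, J3}.
Every reachable job is already matched in M, and following those matched edges back to workers exposes no further unvisited jobs.
No M-augmenting path from W2 exists.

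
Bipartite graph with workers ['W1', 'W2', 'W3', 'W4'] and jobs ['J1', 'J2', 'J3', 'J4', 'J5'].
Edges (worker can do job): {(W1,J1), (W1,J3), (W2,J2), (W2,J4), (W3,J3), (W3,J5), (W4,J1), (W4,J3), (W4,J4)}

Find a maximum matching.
Matching: {(W1,J3), (W2,J4), (W3,J5), (W4,J1)}

Maximum matching (size 4):
  W1 → J3
  W2 → J4
  W3 → J5
  W4 → J1

Each worker is assigned to at most one job, and each job to at most one worker.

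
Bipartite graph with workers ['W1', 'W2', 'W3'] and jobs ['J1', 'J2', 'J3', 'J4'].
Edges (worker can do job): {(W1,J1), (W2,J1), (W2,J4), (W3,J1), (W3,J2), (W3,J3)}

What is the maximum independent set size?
Maximum independent set = 4

By König's theorem:
- Min vertex cover = Max matching = 3
- Max independent set = Total vertices - Min vertex cover
- Max independent set = 7 - 3 = 4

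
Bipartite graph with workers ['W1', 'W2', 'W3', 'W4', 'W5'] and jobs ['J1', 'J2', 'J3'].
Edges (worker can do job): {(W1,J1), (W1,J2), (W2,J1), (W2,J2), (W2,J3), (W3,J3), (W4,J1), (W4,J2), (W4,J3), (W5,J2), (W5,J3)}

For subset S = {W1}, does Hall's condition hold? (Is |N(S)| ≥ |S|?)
Yes: |N(S)| = 2, |S| = 1

Subset S = {W1}
Neighbors N(S) = {J1, J2}

|N(S)| = 2, |S| = 1
Hall's condition: |N(S)| ≥ |S| is satisfied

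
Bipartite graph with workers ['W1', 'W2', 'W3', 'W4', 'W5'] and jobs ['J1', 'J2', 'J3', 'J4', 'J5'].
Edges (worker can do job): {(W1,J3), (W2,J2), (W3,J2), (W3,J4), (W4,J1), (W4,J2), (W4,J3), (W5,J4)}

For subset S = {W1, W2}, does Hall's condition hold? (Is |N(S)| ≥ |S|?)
Yes: |N(S)| = 2, |S| = 2

Subset S = {W1, W2}
Neighbors N(S) = {J2, J3}

|N(S)| = 2, |S| = 2
Hall's condition: |N(S)| ≥ |S| is satisfied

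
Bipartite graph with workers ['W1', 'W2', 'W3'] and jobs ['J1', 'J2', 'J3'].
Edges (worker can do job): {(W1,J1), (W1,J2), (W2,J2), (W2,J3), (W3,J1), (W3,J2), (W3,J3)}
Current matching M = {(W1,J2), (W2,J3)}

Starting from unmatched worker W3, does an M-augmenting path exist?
Yes: W3 → J1

An M-augmenting path alternates non-matching / matching edges, starting and ending at unmatched vertices.
Path: W3 → J1
(J1 is unmatched in M, so the path is augmenting.)
Flipping edges along this path would increase |M| from 2 to 3.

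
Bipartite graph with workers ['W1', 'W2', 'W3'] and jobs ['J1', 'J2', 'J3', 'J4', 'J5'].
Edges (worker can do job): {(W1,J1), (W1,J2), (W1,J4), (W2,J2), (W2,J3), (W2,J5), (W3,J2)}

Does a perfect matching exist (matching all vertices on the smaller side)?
Yes, perfect matching exists (size 3)

Perfect matching: {(W1,J4), (W2,J5), (W3,J2)}
All 3 vertices on the smaller side are matched.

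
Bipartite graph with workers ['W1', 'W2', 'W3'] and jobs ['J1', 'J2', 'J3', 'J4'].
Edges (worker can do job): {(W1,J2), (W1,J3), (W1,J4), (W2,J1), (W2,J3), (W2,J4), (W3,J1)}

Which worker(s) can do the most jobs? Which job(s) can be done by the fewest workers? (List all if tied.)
Most versatile: W1, W2 (3 jobs); Least covered: J2 (1 workers)

Worker degrees (jobs they can do): W1:3, W2:3, W3:1
Job degrees (workers who can do it): J1:2, J2:1, J3:2, J4:2

Maximum worker degree is 3, achieved by: W1, W2
Minimum job degree is 1, achieved by: J2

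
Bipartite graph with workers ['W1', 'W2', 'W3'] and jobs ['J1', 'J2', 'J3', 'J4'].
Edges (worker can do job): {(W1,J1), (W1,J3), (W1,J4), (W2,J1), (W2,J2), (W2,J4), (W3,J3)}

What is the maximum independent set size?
Maximum independent set = 4

By König's theorem:
- Min vertex cover = Max matching = 3
- Max independent set = Total vertices - Min vertex cover
- Max independent set = 7 - 3 = 4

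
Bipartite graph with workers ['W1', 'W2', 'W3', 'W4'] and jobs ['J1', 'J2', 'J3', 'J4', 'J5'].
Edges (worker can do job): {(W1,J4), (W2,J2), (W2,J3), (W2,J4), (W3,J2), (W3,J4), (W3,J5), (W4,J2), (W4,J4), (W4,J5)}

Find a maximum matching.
Matching: {(W1,J4), (W2,J3), (W3,J2), (W4,J5)}

Maximum matching (size 4):
  W1 → J4
  W2 → J3
  W3 → J2
  W4 → J5

Each worker is assigned to at most one job, and each job to at most one worker.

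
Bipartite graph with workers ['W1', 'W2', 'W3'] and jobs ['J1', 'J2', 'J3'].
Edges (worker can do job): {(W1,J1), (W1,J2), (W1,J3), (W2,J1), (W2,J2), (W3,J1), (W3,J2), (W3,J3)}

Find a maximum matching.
Matching: {(W1,J3), (W2,J1), (W3,J2)}

Maximum matching (size 3):
  W1 → J3
  W2 → J1
  W3 → J2

Each worker is assigned to at most one job, and each job to at most one worker.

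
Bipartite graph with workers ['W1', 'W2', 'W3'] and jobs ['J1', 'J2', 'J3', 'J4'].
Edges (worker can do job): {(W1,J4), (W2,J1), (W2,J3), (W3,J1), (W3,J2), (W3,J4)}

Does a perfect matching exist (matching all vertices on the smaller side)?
Yes, perfect matching exists (size 3)

Perfect matching: {(W1,J4), (W2,J3), (W3,J2)}
All 3 vertices on the smaller side are matched.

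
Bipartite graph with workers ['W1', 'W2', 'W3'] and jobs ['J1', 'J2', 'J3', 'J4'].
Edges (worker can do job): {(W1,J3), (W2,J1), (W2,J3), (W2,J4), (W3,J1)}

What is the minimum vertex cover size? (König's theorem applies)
Minimum vertex cover size = 3

By König's theorem: in bipartite graphs,
min vertex cover = max matching = 3

Maximum matching has size 3, so minimum vertex cover also has size 3.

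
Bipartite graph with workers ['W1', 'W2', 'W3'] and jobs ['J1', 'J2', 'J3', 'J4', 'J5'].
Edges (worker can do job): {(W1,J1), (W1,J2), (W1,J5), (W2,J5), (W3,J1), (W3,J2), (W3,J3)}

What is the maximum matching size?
Maximum matching size = 3

Maximum matching: {(W1,J2), (W2,J5), (W3,J3)}
Size: 3

This assigns 3 workers to 3 distinct jobs.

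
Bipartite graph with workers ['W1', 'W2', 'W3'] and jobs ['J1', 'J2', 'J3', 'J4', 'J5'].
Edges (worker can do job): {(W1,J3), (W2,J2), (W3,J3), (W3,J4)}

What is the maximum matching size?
Maximum matching size = 3

Maximum matching: {(W1,J3), (W2,J2), (W3,J4)}
Size: 3

This assigns 3 workers to 3 distinct jobs.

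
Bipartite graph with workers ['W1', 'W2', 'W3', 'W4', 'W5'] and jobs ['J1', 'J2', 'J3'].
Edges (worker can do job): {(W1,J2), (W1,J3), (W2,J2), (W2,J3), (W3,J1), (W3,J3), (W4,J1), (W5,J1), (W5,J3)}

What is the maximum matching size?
Maximum matching size = 3

Maximum matching: {(W1,J2), (W3,J1), (W5,J3)}
Size: 3

This assigns 3 workers to 3 distinct jobs.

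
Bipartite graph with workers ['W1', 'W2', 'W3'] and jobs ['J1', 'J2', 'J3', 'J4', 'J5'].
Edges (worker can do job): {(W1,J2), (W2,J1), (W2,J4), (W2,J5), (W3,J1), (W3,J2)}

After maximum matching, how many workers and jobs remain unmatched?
Unmatched: 0 workers, 2 jobs

Maximum matching size: 3
Workers: 3 total, 3 matched, 0 unmatched
Jobs: 5 total, 3 matched, 2 unmatched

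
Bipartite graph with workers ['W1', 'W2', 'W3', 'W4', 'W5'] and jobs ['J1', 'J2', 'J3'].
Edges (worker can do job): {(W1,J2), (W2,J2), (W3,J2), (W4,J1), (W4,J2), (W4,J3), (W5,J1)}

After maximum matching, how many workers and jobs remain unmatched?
Unmatched: 2 workers, 0 jobs

Maximum matching size: 3
Workers: 5 total, 3 matched, 2 unmatched
Jobs: 3 total, 3 matched, 0 unmatched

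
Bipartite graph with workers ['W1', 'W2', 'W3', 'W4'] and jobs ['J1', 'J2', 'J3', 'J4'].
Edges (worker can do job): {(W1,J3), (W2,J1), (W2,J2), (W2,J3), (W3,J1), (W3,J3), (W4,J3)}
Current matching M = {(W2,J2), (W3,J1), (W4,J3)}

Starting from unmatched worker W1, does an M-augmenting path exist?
No augmenting path from W1

Alternating search from W1 reaches jobs: {J3}.
Every reachable job is already matched in M, and following those matched edges back to workers exposes no further unvisited jobs.
No M-augmenting path from W1 exists.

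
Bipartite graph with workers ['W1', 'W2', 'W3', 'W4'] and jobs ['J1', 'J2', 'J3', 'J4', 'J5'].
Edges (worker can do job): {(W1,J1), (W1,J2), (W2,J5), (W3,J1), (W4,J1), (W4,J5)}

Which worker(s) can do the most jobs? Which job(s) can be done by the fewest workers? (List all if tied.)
Most versatile: W1, W4 (2 jobs); Least covered: J3, J4 (0 workers)

Worker degrees (jobs they can do): W1:2, W2:1, W3:1, W4:2
Job degrees (workers who can do it): J1:3, J2:1, J3:0, J4:0, J5:2

Maximum worker degree is 2, achieved by: W1, W4
Minimum job degree is 0, achieved by: J3, J4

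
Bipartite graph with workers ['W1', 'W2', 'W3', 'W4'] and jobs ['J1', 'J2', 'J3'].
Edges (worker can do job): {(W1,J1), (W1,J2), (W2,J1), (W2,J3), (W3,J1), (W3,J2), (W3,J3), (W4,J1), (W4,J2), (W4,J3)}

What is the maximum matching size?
Maximum matching size = 3

Maximum matching: {(W1,J1), (W3,J3), (W4,J2)}
Size: 3

This assigns 3 workers to 3 distinct jobs.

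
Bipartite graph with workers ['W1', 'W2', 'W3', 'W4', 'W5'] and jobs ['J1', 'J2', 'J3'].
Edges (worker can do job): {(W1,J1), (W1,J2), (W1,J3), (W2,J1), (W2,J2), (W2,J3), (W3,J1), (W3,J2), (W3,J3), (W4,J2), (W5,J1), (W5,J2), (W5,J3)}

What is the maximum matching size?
Maximum matching size = 3

Maximum matching: {(W1,J1), (W3,J2), (W5,J3)}
Size: 3

This assigns 3 workers to 3 distinct jobs.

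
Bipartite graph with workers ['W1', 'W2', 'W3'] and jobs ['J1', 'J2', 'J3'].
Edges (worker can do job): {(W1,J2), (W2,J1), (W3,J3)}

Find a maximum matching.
Matching: {(W1,J2), (W2,J1), (W3,J3)}

Maximum matching (size 3):
  W1 → J2
  W2 → J1
  W3 → J3

Each worker is assigned to at most one job, and each job to at most one worker.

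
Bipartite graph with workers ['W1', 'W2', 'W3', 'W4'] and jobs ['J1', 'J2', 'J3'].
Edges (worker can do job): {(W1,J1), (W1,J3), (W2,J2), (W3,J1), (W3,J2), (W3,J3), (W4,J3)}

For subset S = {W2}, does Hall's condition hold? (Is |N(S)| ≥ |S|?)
Yes: |N(S)| = 1, |S| = 1

Subset S = {W2}
Neighbors N(S) = {J2}

|N(S)| = 1, |S| = 1
Hall's condition: |N(S)| ≥ |S| is satisfied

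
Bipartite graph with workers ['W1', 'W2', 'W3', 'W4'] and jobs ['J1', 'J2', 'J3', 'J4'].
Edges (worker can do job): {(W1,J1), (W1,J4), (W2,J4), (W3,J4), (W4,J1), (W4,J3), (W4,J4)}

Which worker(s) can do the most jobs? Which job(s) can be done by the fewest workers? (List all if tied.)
Most versatile: W4 (3 jobs); Least covered: J2 (0 workers)

Worker degrees (jobs they can do): W1:2, W2:1, W3:1, W4:3
Job degrees (workers who can do it): J1:2, J2:0, J3:1, J4:4

Maximum worker degree is 3, achieved by: W4
Minimum job degree is 0, achieved by: J2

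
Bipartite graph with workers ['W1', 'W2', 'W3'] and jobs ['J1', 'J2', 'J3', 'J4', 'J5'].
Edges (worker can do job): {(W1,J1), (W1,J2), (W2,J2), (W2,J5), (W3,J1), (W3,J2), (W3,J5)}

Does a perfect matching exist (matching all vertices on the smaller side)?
Yes, perfect matching exists (size 3)

Perfect matching: {(W1,J1), (W2,J2), (W3,J5)}
All 3 vertices on the smaller side are matched.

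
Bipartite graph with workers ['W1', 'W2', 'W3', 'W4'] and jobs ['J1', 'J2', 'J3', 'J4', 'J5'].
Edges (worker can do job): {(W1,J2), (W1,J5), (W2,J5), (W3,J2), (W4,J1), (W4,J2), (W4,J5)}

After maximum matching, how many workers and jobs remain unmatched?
Unmatched: 1 workers, 2 jobs

Maximum matching size: 3
Workers: 4 total, 3 matched, 1 unmatched
Jobs: 5 total, 3 matched, 2 unmatched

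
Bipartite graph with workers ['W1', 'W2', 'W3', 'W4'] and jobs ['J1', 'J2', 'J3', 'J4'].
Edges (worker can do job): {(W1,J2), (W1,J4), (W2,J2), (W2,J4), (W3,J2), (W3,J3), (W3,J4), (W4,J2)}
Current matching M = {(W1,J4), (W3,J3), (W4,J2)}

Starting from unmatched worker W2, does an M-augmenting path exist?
No augmenting path from W2

Alternating search from W2 reaches jobs: {J2, J4}.
Every reachable job is already matched in M, and following those matched edges back to workers exposes no further unvisited jobs.
No M-augmenting path from W2 exists.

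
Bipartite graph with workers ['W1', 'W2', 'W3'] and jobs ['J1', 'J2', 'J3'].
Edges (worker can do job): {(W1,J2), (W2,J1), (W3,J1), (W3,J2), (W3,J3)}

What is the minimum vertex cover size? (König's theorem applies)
Minimum vertex cover size = 3

By König's theorem: in bipartite graphs,
min vertex cover = max matching = 3

Maximum matching has size 3, so minimum vertex cover also has size 3.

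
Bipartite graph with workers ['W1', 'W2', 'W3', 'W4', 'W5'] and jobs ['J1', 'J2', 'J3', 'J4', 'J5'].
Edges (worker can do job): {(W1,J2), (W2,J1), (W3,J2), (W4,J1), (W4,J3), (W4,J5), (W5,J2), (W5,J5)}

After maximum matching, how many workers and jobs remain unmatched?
Unmatched: 1 workers, 1 jobs

Maximum matching size: 4
Workers: 5 total, 4 matched, 1 unmatched
Jobs: 5 total, 4 matched, 1 unmatched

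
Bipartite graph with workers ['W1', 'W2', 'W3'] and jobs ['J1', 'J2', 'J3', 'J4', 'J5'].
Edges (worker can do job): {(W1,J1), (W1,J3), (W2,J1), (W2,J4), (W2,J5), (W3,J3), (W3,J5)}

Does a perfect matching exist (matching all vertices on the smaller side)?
Yes, perfect matching exists (size 3)

Perfect matching: {(W1,J1), (W2,J4), (W3,J3)}
All 3 vertices on the smaller side are matched.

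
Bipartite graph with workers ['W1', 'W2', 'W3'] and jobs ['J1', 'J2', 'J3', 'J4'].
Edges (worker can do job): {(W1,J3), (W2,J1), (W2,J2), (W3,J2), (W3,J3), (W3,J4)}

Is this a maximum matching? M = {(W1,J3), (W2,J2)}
No, size 2 is not maximum

Proposed matching has size 2.
Maximum matching size for this graph: 3.

This is NOT maximum - can be improved to size 3.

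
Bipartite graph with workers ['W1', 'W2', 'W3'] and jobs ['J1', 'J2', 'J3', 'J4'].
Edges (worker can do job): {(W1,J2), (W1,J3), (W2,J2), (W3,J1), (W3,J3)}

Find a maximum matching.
Matching: {(W1,J3), (W2,J2), (W3,J1)}

Maximum matching (size 3):
  W1 → J3
  W2 → J2
  W3 → J1

Each worker is assigned to at most one job, and each job to at most one worker.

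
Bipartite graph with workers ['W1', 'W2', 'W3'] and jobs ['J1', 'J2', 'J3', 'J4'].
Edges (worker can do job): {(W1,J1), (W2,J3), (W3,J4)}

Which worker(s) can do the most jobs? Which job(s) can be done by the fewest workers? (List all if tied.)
Most versatile: W1, W2, W3 (1 jobs); Least covered: J2 (0 workers)

Worker degrees (jobs they can do): W1:1, W2:1, W3:1
Job degrees (workers who can do it): J1:1, J2:0, J3:1, J4:1

Maximum worker degree is 1, achieved by: W1, W2, W3
Minimum job degree is 0, achieved by: J2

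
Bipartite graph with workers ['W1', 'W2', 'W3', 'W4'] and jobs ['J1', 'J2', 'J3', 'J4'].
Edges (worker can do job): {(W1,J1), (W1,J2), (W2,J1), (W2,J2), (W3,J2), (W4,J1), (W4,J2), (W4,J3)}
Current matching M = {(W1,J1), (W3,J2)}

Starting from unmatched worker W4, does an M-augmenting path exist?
Yes: W4 → J3

An M-augmenting path alternates non-matching / matching edges, starting and ending at unmatched vertices.
Path: W4 → J3
(J3 is unmatched in M, so the path is augmenting.)
Flipping edges along this path would increase |M| from 2 to 3.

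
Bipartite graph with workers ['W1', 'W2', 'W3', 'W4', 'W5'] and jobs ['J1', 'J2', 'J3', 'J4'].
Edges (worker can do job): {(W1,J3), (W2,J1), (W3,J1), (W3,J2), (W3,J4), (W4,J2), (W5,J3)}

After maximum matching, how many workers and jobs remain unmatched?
Unmatched: 1 workers, 0 jobs

Maximum matching size: 4
Workers: 5 total, 4 matched, 1 unmatched
Jobs: 4 total, 4 matched, 0 unmatched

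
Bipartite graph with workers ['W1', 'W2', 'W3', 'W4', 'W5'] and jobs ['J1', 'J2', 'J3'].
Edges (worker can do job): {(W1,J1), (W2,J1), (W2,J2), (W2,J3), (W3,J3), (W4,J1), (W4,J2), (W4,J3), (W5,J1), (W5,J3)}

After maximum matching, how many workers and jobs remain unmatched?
Unmatched: 2 workers, 0 jobs

Maximum matching size: 3
Workers: 5 total, 3 matched, 2 unmatched
Jobs: 3 total, 3 matched, 0 unmatched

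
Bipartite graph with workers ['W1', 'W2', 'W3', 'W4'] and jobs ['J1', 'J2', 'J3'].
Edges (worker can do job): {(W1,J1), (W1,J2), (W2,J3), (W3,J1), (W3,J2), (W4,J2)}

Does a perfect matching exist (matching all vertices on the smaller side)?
Yes, perfect matching exists (size 3)

Perfect matching: {(W2,J3), (W3,J1), (W4,J2)}
All 3 vertices on the smaller side are matched.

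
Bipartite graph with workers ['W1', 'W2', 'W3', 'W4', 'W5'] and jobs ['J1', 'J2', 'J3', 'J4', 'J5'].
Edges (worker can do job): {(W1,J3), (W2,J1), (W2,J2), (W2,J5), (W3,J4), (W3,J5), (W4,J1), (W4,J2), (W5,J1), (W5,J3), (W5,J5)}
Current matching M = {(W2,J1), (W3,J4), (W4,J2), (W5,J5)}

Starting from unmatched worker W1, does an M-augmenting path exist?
Yes: W1 → J3

An M-augmenting path alternates non-matching / matching edges, starting and ending at unmatched vertices.
Path: W1 → J3
(J3 is unmatched in M, so the path is augmenting.)
Flipping edges along this path would increase |M| from 4 to 5.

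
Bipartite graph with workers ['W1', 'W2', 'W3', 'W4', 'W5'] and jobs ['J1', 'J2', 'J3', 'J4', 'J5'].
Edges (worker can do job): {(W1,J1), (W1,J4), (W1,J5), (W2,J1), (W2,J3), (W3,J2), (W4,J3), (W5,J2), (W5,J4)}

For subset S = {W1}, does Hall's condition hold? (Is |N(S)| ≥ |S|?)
Yes: |N(S)| = 3, |S| = 1

Subset S = {W1}
Neighbors N(S) = {J1, J4, J5}

|N(S)| = 3, |S| = 1
Hall's condition: |N(S)| ≥ |S| is satisfied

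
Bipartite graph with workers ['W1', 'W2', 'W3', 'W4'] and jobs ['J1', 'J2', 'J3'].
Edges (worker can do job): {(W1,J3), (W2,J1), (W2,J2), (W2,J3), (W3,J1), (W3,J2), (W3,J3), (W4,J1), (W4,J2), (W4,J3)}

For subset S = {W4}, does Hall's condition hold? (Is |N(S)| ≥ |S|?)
Yes: |N(S)| = 3, |S| = 1

Subset S = {W4}
Neighbors N(S) = {J1, J2, J3}

|N(S)| = 3, |S| = 1
Hall's condition: |N(S)| ≥ |S| is satisfied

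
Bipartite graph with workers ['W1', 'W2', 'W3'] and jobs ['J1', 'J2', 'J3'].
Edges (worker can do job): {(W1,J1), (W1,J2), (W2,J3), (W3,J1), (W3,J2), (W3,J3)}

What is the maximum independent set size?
Maximum independent set = 3

By König's theorem:
- Min vertex cover = Max matching = 3
- Max independent set = Total vertices - Min vertex cover
- Max independent set = 6 - 3 = 3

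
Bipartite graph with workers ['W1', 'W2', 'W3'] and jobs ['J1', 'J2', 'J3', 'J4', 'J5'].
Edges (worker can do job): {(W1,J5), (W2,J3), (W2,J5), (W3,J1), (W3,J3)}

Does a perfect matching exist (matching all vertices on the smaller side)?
Yes, perfect matching exists (size 3)

Perfect matching: {(W1,J5), (W2,J3), (W3,J1)}
All 3 vertices on the smaller side are matched.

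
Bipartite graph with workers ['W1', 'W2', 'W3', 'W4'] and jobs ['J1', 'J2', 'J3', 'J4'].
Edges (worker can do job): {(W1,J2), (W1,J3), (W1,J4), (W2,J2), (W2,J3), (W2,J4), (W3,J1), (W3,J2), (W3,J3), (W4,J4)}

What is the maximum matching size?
Maximum matching size = 4

Maximum matching: {(W1,J2), (W2,J3), (W3,J1), (W4,J4)}
Size: 4

This assigns 4 workers to 4 distinct jobs.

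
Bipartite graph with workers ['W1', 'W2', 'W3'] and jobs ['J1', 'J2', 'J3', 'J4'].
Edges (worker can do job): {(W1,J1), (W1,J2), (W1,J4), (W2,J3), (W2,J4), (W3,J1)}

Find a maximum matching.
Matching: {(W1,J2), (W2,J4), (W3,J1)}

Maximum matching (size 3):
  W1 → J2
  W2 → J4
  W3 → J1

Each worker is assigned to at most one job, and each job to at most one worker.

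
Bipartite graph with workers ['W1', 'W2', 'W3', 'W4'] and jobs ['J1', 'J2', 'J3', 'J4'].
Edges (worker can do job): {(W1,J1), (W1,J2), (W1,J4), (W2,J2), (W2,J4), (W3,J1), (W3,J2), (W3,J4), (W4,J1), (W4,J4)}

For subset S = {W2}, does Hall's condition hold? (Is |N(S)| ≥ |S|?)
Yes: |N(S)| = 2, |S| = 1

Subset S = {W2}
Neighbors N(S) = {J2, J4}

|N(S)| = 2, |S| = 1
Hall's condition: |N(S)| ≥ |S| is satisfied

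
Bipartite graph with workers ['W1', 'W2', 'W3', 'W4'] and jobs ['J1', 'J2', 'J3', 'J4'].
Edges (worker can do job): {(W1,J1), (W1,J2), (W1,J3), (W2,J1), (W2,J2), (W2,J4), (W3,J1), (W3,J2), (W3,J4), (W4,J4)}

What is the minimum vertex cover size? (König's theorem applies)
Minimum vertex cover size = 4

By König's theorem: in bipartite graphs,
min vertex cover = max matching = 4

Maximum matching has size 4, so minimum vertex cover also has size 4.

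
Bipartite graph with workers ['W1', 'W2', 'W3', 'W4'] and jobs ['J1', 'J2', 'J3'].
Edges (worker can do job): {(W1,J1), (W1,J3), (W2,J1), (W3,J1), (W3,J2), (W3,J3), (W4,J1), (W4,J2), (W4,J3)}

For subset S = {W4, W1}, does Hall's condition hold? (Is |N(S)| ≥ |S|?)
Yes: |N(S)| = 3, |S| = 2

Subset S = {W4, W1}
Neighbors N(S) = {J1, J2, J3}

|N(S)| = 3, |S| = 2
Hall's condition: |N(S)| ≥ |S| is satisfied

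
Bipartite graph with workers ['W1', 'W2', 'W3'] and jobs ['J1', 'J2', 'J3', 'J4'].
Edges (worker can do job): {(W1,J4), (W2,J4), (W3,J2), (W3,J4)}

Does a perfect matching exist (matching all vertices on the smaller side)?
No, maximum matching has size 2 < 3

Maximum matching has size 2, need 3 for perfect matching.
Unmatched workers: ['W2']
Unmatched jobs: ['J3', 'J1']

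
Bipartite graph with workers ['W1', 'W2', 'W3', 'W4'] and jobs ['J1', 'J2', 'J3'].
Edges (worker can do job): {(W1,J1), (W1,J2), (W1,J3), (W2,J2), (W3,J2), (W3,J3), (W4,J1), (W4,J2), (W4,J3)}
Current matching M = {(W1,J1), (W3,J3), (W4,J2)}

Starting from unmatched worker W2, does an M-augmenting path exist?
No augmenting path from W2

Alternating search from W2 reaches jobs: {J1, J2, J3}.
Every reachable job is already matched in M, and following those matched edges back to workers exposes no further unvisited jobs.
No M-augmenting path from W2 exists.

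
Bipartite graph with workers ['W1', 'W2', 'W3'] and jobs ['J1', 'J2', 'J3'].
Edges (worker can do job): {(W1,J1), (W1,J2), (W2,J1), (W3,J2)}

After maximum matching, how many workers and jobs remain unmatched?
Unmatched: 1 workers, 1 jobs

Maximum matching size: 2
Workers: 3 total, 2 matched, 1 unmatched
Jobs: 3 total, 2 matched, 1 unmatched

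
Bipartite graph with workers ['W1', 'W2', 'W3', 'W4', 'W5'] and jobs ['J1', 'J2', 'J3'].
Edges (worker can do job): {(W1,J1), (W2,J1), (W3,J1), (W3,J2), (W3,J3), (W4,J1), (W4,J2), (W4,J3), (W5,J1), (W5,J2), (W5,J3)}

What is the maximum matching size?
Maximum matching size = 3

Maximum matching: {(W3,J3), (W4,J2), (W5,J1)}
Size: 3

This assigns 3 workers to 3 distinct jobs.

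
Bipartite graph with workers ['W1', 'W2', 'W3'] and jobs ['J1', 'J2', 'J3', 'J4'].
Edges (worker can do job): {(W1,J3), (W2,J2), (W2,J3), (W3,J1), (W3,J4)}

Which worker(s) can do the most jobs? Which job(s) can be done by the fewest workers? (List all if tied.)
Most versatile: W2, W3 (2 jobs); Least covered: J1, J2, J4 (1 workers)

Worker degrees (jobs they can do): W1:1, W2:2, W3:2
Job degrees (workers who can do it): J1:1, J2:1, J3:2, J4:1

Maximum worker degree is 2, achieved by: W2, W3
Minimum job degree is 1, achieved by: J1, J2, J4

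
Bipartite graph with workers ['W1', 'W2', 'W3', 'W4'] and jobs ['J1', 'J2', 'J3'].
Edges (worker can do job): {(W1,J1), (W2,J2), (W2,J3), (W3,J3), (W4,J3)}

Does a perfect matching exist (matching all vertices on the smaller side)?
Yes, perfect matching exists (size 3)

Perfect matching: {(W1,J1), (W2,J2), (W4,J3)}
All 3 vertices on the smaller side are matched.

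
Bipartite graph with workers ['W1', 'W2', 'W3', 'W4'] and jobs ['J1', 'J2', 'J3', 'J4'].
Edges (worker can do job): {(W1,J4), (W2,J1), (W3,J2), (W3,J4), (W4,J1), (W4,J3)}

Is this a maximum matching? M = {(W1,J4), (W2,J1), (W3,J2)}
No, size 3 is not maximum

Proposed matching has size 3.
Maximum matching size for this graph: 4.

This is NOT maximum - can be improved to size 4.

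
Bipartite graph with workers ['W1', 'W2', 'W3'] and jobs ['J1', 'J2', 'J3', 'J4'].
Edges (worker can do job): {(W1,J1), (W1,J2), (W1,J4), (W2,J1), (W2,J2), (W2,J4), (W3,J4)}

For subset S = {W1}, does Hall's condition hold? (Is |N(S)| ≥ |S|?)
Yes: |N(S)| = 3, |S| = 1

Subset S = {W1}
Neighbors N(S) = {J1, J2, J4}

|N(S)| = 3, |S| = 1
Hall's condition: |N(S)| ≥ |S| is satisfied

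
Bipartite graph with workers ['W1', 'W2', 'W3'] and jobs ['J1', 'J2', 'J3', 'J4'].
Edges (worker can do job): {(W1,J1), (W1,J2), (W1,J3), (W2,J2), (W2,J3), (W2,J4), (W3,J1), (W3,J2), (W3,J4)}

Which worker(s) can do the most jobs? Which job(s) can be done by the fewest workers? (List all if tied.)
Most versatile: W1, W2, W3 (3 jobs); Least covered: J1, J3, J4 (2 workers)

Worker degrees (jobs they can do): W1:3, W2:3, W3:3
Job degrees (workers who can do it): J1:2, J2:3, J3:2, J4:2

Maximum worker degree is 3, achieved by: W1, W2, W3
Minimum job degree is 2, achieved by: J1, J3, J4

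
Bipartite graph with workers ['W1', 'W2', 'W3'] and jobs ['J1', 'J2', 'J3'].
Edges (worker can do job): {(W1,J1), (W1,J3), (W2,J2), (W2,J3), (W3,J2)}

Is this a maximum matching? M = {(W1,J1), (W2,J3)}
No, size 2 is not maximum

Proposed matching has size 2.
Maximum matching size for this graph: 3.

This is NOT maximum - can be improved to size 3.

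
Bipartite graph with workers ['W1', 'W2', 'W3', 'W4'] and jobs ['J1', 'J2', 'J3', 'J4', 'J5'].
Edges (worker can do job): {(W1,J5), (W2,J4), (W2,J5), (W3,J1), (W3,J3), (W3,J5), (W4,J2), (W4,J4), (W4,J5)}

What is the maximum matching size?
Maximum matching size = 4

Maximum matching: {(W1,J5), (W2,J4), (W3,J3), (W4,J2)}
Size: 4

This assigns 4 workers to 4 distinct jobs.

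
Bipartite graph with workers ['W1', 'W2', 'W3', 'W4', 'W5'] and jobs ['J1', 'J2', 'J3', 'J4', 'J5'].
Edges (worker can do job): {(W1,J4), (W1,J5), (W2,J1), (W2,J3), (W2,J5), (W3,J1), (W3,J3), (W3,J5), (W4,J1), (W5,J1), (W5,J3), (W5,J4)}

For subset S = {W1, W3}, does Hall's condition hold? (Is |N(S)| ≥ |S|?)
Yes: |N(S)| = 4, |S| = 2

Subset S = {W1, W3}
Neighbors N(S) = {J1, J3, J4, J5}

|N(S)| = 4, |S| = 2
Hall's condition: |N(S)| ≥ |S| is satisfied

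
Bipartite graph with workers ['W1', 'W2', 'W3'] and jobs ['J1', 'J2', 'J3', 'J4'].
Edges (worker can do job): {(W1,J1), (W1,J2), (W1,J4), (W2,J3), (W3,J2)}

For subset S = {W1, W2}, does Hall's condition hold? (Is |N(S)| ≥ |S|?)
Yes: |N(S)| = 4, |S| = 2

Subset S = {W1, W2}
Neighbors N(S) = {J1, J2, J3, J4}

|N(S)| = 4, |S| = 2
Hall's condition: |N(S)| ≥ |S| is satisfied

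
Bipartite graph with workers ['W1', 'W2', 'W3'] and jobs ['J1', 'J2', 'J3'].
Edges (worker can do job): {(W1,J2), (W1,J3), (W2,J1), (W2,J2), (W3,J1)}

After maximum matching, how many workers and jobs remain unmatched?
Unmatched: 0 workers, 0 jobs

Maximum matching size: 3
Workers: 3 total, 3 matched, 0 unmatched
Jobs: 3 total, 3 matched, 0 unmatched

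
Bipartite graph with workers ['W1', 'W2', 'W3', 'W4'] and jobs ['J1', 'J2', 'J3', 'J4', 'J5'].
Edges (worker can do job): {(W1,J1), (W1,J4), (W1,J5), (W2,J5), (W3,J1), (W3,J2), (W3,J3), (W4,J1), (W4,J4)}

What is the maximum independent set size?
Maximum independent set = 5

By König's theorem:
- Min vertex cover = Max matching = 4
- Max independent set = Total vertices - Min vertex cover
- Max independent set = 9 - 4 = 5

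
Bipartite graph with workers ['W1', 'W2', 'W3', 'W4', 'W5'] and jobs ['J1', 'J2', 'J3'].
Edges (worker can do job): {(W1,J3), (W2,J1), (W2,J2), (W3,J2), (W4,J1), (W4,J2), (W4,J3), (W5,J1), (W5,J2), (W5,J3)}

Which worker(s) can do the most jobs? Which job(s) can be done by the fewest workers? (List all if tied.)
Most versatile: W4, W5 (3 jobs); Least covered: J1, J3 (3 workers)

Worker degrees (jobs they can do): W1:1, W2:2, W3:1, W4:3, W5:3
Job degrees (workers who can do it): J1:3, J2:4, J3:3

Maximum worker degree is 3, achieved by: W4, W5
Minimum job degree is 3, achieved by: J1, J3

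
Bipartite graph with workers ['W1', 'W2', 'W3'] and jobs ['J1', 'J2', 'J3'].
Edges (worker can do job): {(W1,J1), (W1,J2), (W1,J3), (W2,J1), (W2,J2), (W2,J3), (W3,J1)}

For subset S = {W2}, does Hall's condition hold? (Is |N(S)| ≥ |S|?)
Yes: |N(S)| = 3, |S| = 1

Subset S = {W2}
Neighbors N(S) = {J1, J2, J3}

|N(S)| = 3, |S| = 1
Hall's condition: |N(S)| ≥ |S| is satisfied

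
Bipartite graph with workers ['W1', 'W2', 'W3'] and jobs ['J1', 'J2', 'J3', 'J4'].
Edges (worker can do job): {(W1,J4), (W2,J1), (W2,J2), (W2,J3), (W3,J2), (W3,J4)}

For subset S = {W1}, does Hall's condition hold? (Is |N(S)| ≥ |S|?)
Yes: |N(S)| = 1, |S| = 1

Subset S = {W1}
Neighbors N(S) = {J4}

|N(S)| = 1, |S| = 1
Hall's condition: |N(S)| ≥ |S| is satisfied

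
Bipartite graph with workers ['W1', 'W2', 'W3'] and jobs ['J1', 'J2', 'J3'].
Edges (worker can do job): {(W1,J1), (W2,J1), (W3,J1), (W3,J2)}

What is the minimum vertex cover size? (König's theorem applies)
Minimum vertex cover size = 2

By König's theorem: in bipartite graphs,
min vertex cover = max matching = 2

Maximum matching has size 2, so minimum vertex cover also has size 2.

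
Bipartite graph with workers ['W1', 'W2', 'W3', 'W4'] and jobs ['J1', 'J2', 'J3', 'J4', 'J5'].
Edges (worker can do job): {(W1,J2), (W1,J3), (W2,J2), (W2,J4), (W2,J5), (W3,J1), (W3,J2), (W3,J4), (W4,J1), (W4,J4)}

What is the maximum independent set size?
Maximum independent set = 5

By König's theorem:
- Min vertex cover = Max matching = 4
- Max independent set = Total vertices - Min vertex cover
- Max independent set = 9 - 4 = 5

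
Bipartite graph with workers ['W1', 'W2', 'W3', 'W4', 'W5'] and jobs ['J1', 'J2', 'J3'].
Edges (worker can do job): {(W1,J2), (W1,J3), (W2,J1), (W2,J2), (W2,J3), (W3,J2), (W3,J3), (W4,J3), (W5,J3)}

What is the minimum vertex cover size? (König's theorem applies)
Minimum vertex cover size = 3

By König's theorem: in bipartite graphs,
min vertex cover = max matching = 3

Maximum matching has size 3, so minimum vertex cover also has size 3.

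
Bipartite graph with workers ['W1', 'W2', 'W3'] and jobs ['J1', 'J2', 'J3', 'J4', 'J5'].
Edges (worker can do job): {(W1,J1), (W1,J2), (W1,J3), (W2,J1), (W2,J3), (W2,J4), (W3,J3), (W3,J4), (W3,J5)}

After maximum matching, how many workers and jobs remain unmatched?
Unmatched: 0 workers, 2 jobs

Maximum matching size: 3
Workers: 3 total, 3 matched, 0 unmatched
Jobs: 5 total, 3 matched, 2 unmatched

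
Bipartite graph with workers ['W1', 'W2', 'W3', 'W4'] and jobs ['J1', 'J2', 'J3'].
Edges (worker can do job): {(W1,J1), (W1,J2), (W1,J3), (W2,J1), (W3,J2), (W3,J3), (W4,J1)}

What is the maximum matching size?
Maximum matching size = 3

Maximum matching: {(W1,J2), (W3,J3), (W4,J1)}
Size: 3

This assigns 3 workers to 3 distinct jobs.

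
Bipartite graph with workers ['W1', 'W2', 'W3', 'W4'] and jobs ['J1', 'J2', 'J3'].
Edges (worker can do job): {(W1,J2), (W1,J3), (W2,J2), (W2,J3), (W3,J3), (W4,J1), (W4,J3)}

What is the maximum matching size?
Maximum matching size = 3

Maximum matching: {(W1,J2), (W3,J3), (W4,J1)}
Size: 3

This assigns 3 workers to 3 distinct jobs.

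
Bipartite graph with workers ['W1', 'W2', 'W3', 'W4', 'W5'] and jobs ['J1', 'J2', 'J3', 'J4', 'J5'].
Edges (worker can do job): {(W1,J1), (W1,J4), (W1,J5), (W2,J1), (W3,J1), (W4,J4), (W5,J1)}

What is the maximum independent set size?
Maximum independent set = 7

By König's theorem:
- Min vertex cover = Max matching = 3
- Max independent set = Total vertices - Min vertex cover
- Max independent set = 10 - 3 = 7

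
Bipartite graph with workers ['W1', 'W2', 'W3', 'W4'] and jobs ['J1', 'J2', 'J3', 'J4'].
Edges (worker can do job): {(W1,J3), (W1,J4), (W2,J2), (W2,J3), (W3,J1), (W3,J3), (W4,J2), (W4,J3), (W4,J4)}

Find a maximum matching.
Matching: {(W1,J4), (W2,J2), (W3,J1), (W4,J3)}

Maximum matching (size 4):
  W1 → J4
  W2 → J2
  W3 → J1
  W4 → J3

Each worker is assigned to at most one job, and each job to at most one worker.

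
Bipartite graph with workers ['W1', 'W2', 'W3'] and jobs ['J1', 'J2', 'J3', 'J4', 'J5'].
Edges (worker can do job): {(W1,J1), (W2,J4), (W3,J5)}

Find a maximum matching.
Matching: {(W1,J1), (W2,J4), (W3,J5)}

Maximum matching (size 3):
  W1 → J1
  W2 → J4
  W3 → J5

Each worker is assigned to at most one job, and each job to at most one worker.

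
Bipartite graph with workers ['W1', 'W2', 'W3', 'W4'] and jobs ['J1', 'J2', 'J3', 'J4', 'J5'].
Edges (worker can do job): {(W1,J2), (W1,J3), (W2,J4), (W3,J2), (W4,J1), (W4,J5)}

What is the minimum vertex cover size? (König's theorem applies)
Minimum vertex cover size = 4

By König's theorem: in bipartite graphs,
min vertex cover = max matching = 4

Maximum matching has size 4, so minimum vertex cover also has size 4.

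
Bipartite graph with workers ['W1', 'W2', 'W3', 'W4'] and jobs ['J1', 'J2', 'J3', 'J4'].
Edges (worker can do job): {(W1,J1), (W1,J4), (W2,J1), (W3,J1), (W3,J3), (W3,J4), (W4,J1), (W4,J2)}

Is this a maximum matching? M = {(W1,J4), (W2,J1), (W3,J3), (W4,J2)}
Yes, size 4 is maximum

Proposed matching has size 4.
Maximum matching size for this graph: 4.

This is a maximum matching.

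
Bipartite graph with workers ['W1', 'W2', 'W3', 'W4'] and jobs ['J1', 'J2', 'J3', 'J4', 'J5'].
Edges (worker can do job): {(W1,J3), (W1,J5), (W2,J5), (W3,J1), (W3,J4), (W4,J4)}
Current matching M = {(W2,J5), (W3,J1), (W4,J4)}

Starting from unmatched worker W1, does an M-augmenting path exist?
Yes: W1 → J3

An M-augmenting path alternates non-matching / matching edges, starting and ending at unmatched vertices.
Path: W1 → J3
(J3 is unmatched in M, so the path is augmenting.)
Flipping edges along this path would increase |M| from 3 to 4.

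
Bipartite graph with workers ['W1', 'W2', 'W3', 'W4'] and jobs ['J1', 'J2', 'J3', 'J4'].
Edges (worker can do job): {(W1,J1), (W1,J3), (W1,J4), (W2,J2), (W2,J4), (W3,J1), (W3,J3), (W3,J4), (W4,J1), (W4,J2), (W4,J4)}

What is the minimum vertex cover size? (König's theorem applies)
Minimum vertex cover size = 4

By König's theorem: in bipartite graphs,
min vertex cover = max matching = 4

Maximum matching has size 4, so minimum vertex cover also has size 4.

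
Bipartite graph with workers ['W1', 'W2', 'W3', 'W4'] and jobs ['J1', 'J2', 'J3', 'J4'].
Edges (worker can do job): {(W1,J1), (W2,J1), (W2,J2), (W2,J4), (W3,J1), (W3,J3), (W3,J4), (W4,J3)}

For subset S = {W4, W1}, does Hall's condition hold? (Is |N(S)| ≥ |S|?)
Yes: |N(S)| = 2, |S| = 2

Subset S = {W4, W1}
Neighbors N(S) = {J1, J3}

|N(S)| = 2, |S| = 2
Hall's condition: |N(S)| ≥ |S| is satisfied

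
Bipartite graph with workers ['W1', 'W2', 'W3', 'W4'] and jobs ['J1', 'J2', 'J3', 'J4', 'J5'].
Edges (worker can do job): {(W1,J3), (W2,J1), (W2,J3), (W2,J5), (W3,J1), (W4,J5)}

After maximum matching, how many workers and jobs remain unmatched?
Unmatched: 1 workers, 2 jobs

Maximum matching size: 3
Workers: 4 total, 3 matched, 1 unmatched
Jobs: 5 total, 3 matched, 2 unmatched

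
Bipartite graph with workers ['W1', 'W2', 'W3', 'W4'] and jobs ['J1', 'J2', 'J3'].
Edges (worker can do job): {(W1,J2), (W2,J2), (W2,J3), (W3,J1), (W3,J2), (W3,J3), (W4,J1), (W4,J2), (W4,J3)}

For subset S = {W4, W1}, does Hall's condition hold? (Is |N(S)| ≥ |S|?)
Yes: |N(S)| = 3, |S| = 2

Subset S = {W4, W1}
Neighbors N(S) = {J1, J2, J3}

|N(S)| = 3, |S| = 2
Hall's condition: |N(S)| ≥ |S| is satisfied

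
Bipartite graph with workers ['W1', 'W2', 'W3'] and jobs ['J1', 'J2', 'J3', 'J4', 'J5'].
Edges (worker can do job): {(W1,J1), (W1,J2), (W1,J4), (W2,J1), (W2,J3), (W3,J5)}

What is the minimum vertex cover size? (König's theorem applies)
Minimum vertex cover size = 3

By König's theorem: in bipartite graphs,
min vertex cover = max matching = 3

Maximum matching has size 3, so minimum vertex cover also has size 3.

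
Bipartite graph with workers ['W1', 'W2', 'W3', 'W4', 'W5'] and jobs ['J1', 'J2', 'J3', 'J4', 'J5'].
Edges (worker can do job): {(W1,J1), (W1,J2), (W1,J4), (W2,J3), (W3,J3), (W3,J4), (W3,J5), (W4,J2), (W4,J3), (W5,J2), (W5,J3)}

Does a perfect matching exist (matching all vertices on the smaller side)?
No, maximum matching has size 4 < 5

Maximum matching has size 4, need 5 for perfect matching.
Unmatched workers: ['W2']
Unmatched jobs: ['J1']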